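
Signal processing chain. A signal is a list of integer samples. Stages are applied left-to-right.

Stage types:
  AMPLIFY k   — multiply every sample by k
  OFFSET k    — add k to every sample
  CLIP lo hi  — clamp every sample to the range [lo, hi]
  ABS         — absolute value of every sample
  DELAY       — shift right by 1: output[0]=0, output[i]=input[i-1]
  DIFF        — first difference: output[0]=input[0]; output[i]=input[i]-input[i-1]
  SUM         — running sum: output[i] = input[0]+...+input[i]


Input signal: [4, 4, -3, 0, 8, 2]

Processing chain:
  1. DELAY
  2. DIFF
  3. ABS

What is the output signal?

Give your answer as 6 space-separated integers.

Input: [4, 4, -3, 0, 8, 2]
Stage 1 (DELAY): [0, 4, 4, -3, 0, 8] = [0, 4, 4, -3, 0, 8] -> [0, 4, 4, -3, 0, 8]
Stage 2 (DIFF): s[0]=0, 4-0=4, 4-4=0, -3-4=-7, 0--3=3, 8-0=8 -> [0, 4, 0, -7, 3, 8]
Stage 3 (ABS): |0|=0, |4|=4, |0|=0, |-7|=7, |3|=3, |8|=8 -> [0, 4, 0, 7, 3, 8]

Answer: 0 4 0 7 3 8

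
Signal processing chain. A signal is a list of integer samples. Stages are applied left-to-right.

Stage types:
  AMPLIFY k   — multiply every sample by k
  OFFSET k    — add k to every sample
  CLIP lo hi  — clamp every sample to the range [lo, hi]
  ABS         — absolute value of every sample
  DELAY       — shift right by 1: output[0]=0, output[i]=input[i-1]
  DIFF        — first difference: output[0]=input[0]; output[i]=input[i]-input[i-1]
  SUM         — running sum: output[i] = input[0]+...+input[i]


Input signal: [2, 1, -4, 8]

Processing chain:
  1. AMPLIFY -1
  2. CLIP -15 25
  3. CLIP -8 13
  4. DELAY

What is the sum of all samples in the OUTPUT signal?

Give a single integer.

Input: [2, 1, -4, 8]
Stage 1 (AMPLIFY -1): 2*-1=-2, 1*-1=-1, -4*-1=4, 8*-1=-8 -> [-2, -1, 4, -8]
Stage 2 (CLIP -15 25): clip(-2,-15,25)=-2, clip(-1,-15,25)=-1, clip(4,-15,25)=4, clip(-8,-15,25)=-8 -> [-2, -1, 4, -8]
Stage 3 (CLIP -8 13): clip(-2,-8,13)=-2, clip(-1,-8,13)=-1, clip(4,-8,13)=4, clip(-8,-8,13)=-8 -> [-2, -1, 4, -8]
Stage 4 (DELAY): [0, -2, -1, 4] = [0, -2, -1, 4] -> [0, -2, -1, 4]
Output sum: 1

Answer: 1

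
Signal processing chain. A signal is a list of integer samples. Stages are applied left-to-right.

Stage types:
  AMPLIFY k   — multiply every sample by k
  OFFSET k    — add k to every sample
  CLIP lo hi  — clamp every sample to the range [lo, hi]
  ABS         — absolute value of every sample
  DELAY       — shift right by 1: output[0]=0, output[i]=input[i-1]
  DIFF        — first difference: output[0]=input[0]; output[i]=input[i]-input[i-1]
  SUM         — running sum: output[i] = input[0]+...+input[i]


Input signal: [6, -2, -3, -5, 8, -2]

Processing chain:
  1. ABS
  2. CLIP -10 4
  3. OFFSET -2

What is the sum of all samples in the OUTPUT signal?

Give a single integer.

Answer: 7

Derivation:
Input: [6, -2, -3, -5, 8, -2]
Stage 1 (ABS): |6|=6, |-2|=2, |-3|=3, |-5|=5, |8|=8, |-2|=2 -> [6, 2, 3, 5, 8, 2]
Stage 2 (CLIP -10 4): clip(6,-10,4)=4, clip(2,-10,4)=2, clip(3,-10,4)=3, clip(5,-10,4)=4, clip(8,-10,4)=4, clip(2,-10,4)=2 -> [4, 2, 3, 4, 4, 2]
Stage 3 (OFFSET -2): 4+-2=2, 2+-2=0, 3+-2=1, 4+-2=2, 4+-2=2, 2+-2=0 -> [2, 0, 1, 2, 2, 0]
Output sum: 7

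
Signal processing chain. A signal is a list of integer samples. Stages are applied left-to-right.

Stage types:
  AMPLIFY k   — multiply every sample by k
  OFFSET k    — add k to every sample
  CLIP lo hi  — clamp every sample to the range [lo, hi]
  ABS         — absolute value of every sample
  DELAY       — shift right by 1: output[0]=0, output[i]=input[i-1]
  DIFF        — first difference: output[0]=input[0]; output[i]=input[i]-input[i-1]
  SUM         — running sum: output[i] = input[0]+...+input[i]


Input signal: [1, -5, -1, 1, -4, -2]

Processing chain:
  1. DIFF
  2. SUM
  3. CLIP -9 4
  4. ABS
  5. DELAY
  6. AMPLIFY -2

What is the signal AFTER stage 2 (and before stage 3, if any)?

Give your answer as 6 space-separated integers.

Answer: 1 -5 -1 1 -4 -2

Derivation:
Input: [1, -5, -1, 1, -4, -2]
Stage 1 (DIFF): s[0]=1, -5-1=-6, -1--5=4, 1--1=2, -4-1=-5, -2--4=2 -> [1, -6, 4, 2, -5, 2]
Stage 2 (SUM): sum[0..0]=1, sum[0..1]=-5, sum[0..2]=-1, sum[0..3]=1, sum[0..4]=-4, sum[0..5]=-2 -> [1, -5, -1, 1, -4, -2]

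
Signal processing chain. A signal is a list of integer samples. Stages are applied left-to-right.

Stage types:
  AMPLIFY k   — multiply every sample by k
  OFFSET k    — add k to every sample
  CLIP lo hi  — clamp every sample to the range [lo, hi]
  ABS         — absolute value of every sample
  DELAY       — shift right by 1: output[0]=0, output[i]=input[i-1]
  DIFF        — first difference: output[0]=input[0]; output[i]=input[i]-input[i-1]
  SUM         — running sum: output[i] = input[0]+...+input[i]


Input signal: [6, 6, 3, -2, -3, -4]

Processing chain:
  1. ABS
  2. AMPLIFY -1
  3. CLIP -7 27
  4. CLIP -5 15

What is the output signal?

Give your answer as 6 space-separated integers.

Input: [6, 6, 3, -2, -3, -4]
Stage 1 (ABS): |6|=6, |6|=6, |3|=3, |-2|=2, |-3|=3, |-4|=4 -> [6, 6, 3, 2, 3, 4]
Stage 2 (AMPLIFY -1): 6*-1=-6, 6*-1=-6, 3*-1=-3, 2*-1=-2, 3*-1=-3, 4*-1=-4 -> [-6, -6, -3, -2, -3, -4]
Stage 3 (CLIP -7 27): clip(-6,-7,27)=-6, clip(-6,-7,27)=-6, clip(-3,-7,27)=-3, clip(-2,-7,27)=-2, clip(-3,-7,27)=-3, clip(-4,-7,27)=-4 -> [-6, -6, -3, -2, -3, -4]
Stage 4 (CLIP -5 15): clip(-6,-5,15)=-5, clip(-6,-5,15)=-5, clip(-3,-5,15)=-3, clip(-2,-5,15)=-2, clip(-3,-5,15)=-3, clip(-4,-5,15)=-4 -> [-5, -5, -3, -2, -3, -4]

Answer: -5 -5 -3 -2 -3 -4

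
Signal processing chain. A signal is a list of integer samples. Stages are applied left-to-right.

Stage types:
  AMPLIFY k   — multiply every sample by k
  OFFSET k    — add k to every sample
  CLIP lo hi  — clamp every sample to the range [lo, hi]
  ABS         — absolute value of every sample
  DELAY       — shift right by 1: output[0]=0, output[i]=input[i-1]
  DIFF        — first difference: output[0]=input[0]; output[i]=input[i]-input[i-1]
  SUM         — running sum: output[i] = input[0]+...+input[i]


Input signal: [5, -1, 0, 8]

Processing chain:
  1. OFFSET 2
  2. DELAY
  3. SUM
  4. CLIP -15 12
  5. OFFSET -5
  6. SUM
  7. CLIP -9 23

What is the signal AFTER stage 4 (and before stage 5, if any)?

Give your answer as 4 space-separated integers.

Answer: 0 7 8 10

Derivation:
Input: [5, -1, 0, 8]
Stage 1 (OFFSET 2): 5+2=7, -1+2=1, 0+2=2, 8+2=10 -> [7, 1, 2, 10]
Stage 2 (DELAY): [0, 7, 1, 2] = [0, 7, 1, 2] -> [0, 7, 1, 2]
Stage 3 (SUM): sum[0..0]=0, sum[0..1]=7, sum[0..2]=8, sum[0..3]=10 -> [0, 7, 8, 10]
Stage 4 (CLIP -15 12): clip(0,-15,12)=0, clip(7,-15,12)=7, clip(8,-15,12)=8, clip(10,-15,12)=10 -> [0, 7, 8, 10]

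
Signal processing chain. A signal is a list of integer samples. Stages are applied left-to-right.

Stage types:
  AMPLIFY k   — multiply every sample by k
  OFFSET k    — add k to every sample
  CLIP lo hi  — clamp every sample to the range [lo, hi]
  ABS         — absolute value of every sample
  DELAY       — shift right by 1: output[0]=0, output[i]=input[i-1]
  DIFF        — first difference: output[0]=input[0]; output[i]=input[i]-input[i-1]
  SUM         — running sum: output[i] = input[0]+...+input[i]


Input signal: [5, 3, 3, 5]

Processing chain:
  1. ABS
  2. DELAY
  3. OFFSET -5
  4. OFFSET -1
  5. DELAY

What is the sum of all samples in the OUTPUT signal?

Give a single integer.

Input: [5, 3, 3, 5]
Stage 1 (ABS): |5|=5, |3|=3, |3|=3, |5|=5 -> [5, 3, 3, 5]
Stage 2 (DELAY): [0, 5, 3, 3] = [0, 5, 3, 3] -> [0, 5, 3, 3]
Stage 3 (OFFSET -5): 0+-5=-5, 5+-5=0, 3+-5=-2, 3+-5=-2 -> [-5, 0, -2, -2]
Stage 4 (OFFSET -1): -5+-1=-6, 0+-1=-1, -2+-1=-3, -2+-1=-3 -> [-6, -1, -3, -3]
Stage 5 (DELAY): [0, -6, -1, -3] = [0, -6, -1, -3] -> [0, -6, -1, -3]
Output sum: -10

Answer: -10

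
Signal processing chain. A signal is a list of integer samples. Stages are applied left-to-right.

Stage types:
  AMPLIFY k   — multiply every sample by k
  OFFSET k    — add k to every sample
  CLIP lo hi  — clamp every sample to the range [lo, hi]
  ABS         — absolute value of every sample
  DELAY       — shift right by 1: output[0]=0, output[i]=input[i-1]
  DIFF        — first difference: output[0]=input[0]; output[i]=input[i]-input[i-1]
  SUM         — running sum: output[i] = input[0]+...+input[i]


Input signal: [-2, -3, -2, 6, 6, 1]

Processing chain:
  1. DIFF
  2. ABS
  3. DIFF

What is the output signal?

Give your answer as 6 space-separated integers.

Input: [-2, -3, -2, 6, 6, 1]
Stage 1 (DIFF): s[0]=-2, -3--2=-1, -2--3=1, 6--2=8, 6-6=0, 1-6=-5 -> [-2, -1, 1, 8, 0, -5]
Stage 2 (ABS): |-2|=2, |-1|=1, |1|=1, |8|=8, |0|=0, |-5|=5 -> [2, 1, 1, 8, 0, 5]
Stage 3 (DIFF): s[0]=2, 1-2=-1, 1-1=0, 8-1=7, 0-8=-8, 5-0=5 -> [2, -1, 0, 7, -8, 5]

Answer: 2 -1 0 7 -8 5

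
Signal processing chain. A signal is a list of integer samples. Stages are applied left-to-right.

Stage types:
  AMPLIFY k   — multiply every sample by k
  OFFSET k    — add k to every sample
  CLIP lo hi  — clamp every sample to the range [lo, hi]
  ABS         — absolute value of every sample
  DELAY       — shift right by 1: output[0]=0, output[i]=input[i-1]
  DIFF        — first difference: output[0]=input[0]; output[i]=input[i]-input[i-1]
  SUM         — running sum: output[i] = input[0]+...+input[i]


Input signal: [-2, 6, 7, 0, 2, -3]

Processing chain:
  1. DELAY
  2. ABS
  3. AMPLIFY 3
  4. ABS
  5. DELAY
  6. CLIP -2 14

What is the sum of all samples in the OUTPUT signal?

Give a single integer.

Answer: 34

Derivation:
Input: [-2, 6, 7, 0, 2, -3]
Stage 1 (DELAY): [0, -2, 6, 7, 0, 2] = [0, -2, 6, 7, 0, 2] -> [0, -2, 6, 7, 0, 2]
Stage 2 (ABS): |0|=0, |-2|=2, |6|=6, |7|=7, |0|=0, |2|=2 -> [0, 2, 6, 7, 0, 2]
Stage 3 (AMPLIFY 3): 0*3=0, 2*3=6, 6*3=18, 7*3=21, 0*3=0, 2*3=6 -> [0, 6, 18, 21, 0, 6]
Stage 4 (ABS): |0|=0, |6|=6, |18|=18, |21|=21, |0|=0, |6|=6 -> [0, 6, 18, 21, 0, 6]
Stage 5 (DELAY): [0, 0, 6, 18, 21, 0] = [0, 0, 6, 18, 21, 0] -> [0, 0, 6, 18, 21, 0]
Stage 6 (CLIP -2 14): clip(0,-2,14)=0, clip(0,-2,14)=0, clip(6,-2,14)=6, clip(18,-2,14)=14, clip(21,-2,14)=14, clip(0,-2,14)=0 -> [0, 0, 6, 14, 14, 0]
Output sum: 34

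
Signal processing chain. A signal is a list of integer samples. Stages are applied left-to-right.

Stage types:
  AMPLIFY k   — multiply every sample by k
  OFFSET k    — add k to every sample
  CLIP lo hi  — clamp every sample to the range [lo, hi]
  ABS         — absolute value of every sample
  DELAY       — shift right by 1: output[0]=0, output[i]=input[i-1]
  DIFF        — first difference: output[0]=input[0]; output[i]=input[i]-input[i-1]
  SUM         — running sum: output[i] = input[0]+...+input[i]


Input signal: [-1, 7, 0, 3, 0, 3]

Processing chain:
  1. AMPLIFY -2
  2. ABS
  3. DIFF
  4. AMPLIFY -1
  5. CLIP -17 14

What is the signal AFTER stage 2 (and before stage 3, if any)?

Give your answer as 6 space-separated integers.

Input: [-1, 7, 0, 3, 0, 3]
Stage 1 (AMPLIFY -2): -1*-2=2, 7*-2=-14, 0*-2=0, 3*-2=-6, 0*-2=0, 3*-2=-6 -> [2, -14, 0, -6, 0, -6]
Stage 2 (ABS): |2|=2, |-14|=14, |0|=0, |-6|=6, |0|=0, |-6|=6 -> [2, 14, 0, 6, 0, 6]

Answer: 2 14 0 6 0 6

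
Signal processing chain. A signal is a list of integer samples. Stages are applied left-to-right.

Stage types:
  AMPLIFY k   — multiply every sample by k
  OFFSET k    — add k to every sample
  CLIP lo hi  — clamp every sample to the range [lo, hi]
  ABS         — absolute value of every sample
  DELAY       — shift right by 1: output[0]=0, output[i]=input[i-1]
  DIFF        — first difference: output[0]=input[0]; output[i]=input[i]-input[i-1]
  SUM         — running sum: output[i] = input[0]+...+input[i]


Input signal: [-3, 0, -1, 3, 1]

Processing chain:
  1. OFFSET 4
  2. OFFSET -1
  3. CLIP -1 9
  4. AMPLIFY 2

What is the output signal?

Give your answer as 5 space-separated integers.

Answer: 0 6 4 12 8

Derivation:
Input: [-3, 0, -1, 3, 1]
Stage 1 (OFFSET 4): -3+4=1, 0+4=4, -1+4=3, 3+4=7, 1+4=5 -> [1, 4, 3, 7, 5]
Stage 2 (OFFSET -1): 1+-1=0, 4+-1=3, 3+-1=2, 7+-1=6, 5+-1=4 -> [0, 3, 2, 6, 4]
Stage 3 (CLIP -1 9): clip(0,-1,9)=0, clip(3,-1,9)=3, clip(2,-1,9)=2, clip(6,-1,9)=6, clip(4,-1,9)=4 -> [0, 3, 2, 6, 4]
Stage 4 (AMPLIFY 2): 0*2=0, 3*2=6, 2*2=4, 6*2=12, 4*2=8 -> [0, 6, 4, 12, 8]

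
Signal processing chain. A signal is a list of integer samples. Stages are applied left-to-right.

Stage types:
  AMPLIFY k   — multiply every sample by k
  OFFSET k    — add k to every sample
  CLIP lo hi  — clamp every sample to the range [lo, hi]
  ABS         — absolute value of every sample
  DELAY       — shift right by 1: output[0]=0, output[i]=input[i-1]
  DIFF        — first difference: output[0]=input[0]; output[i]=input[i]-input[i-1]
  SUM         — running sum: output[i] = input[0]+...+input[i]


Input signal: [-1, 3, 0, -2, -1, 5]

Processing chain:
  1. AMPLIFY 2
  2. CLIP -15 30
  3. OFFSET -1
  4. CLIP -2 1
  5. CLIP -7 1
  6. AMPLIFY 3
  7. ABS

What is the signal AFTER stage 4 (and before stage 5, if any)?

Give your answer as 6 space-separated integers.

Input: [-1, 3, 0, -2, -1, 5]
Stage 1 (AMPLIFY 2): -1*2=-2, 3*2=6, 0*2=0, -2*2=-4, -1*2=-2, 5*2=10 -> [-2, 6, 0, -4, -2, 10]
Stage 2 (CLIP -15 30): clip(-2,-15,30)=-2, clip(6,-15,30)=6, clip(0,-15,30)=0, clip(-4,-15,30)=-4, clip(-2,-15,30)=-2, clip(10,-15,30)=10 -> [-2, 6, 0, -4, -2, 10]
Stage 3 (OFFSET -1): -2+-1=-3, 6+-1=5, 0+-1=-1, -4+-1=-5, -2+-1=-3, 10+-1=9 -> [-3, 5, -1, -5, -3, 9]
Stage 4 (CLIP -2 1): clip(-3,-2,1)=-2, clip(5,-2,1)=1, clip(-1,-2,1)=-1, clip(-5,-2,1)=-2, clip(-3,-2,1)=-2, clip(9,-2,1)=1 -> [-2, 1, -1, -2, -2, 1]

Answer: -2 1 -1 -2 -2 1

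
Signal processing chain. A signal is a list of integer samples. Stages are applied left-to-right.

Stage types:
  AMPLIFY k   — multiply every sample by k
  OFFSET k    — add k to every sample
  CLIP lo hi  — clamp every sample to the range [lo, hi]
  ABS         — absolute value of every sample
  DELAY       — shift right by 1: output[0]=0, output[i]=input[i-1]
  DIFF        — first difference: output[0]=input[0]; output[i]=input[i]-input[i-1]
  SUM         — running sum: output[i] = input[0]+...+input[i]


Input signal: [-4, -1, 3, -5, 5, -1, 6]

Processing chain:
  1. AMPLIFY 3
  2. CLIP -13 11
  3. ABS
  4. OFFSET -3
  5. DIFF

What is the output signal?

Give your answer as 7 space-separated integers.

Answer: 9 -9 6 4 -2 -8 8

Derivation:
Input: [-4, -1, 3, -5, 5, -1, 6]
Stage 1 (AMPLIFY 3): -4*3=-12, -1*3=-3, 3*3=9, -5*3=-15, 5*3=15, -1*3=-3, 6*3=18 -> [-12, -3, 9, -15, 15, -3, 18]
Stage 2 (CLIP -13 11): clip(-12,-13,11)=-12, clip(-3,-13,11)=-3, clip(9,-13,11)=9, clip(-15,-13,11)=-13, clip(15,-13,11)=11, clip(-3,-13,11)=-3, clip(18,-13,11)=11 -> [-12, -3, 9, -13, 11, -3, 11]
Stage 3 (ABS): |-12|=12, |-3|=3, |9|=9, |-13|=13, |11|=11, |-3|=3, |11|=11 -> [12, 3, 9, 13, 11, 3, 11]
Stage 4 (OFFSET -3): 12+-3=9, 3+-3=0, 9+-3=6, 13+-3=10, 11+-3=8, 3+-3=0, 11+-3=8 -> [9, 0, 6, 10, 8, 0, 8]
Stage 5 (DIFF): s[0]=9, 0-9=-9, 6-0=6, 10-6=4, 8-10=-2, 0-8=-8, 8-0=8 -> [9, -9, 6, 4, -2, -8, 8]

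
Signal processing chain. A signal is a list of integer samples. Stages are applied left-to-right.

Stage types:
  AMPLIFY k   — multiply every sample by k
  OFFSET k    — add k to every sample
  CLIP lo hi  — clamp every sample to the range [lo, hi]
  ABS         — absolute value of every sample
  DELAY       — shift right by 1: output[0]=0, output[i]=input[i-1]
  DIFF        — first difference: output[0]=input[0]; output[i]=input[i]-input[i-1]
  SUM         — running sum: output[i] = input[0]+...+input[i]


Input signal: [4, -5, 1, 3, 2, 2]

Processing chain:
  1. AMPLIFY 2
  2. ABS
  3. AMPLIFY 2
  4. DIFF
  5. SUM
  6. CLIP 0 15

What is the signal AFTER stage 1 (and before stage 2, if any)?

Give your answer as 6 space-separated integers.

Input: [4, -5, 1, 3, 2, 2]
Stage 1 (AMPLIFY 2): 4*2=8, -5*2=-10, 1*2=2, 3*2=6, 2*2=4, 2*2=4 -> [8, -10, 2, 6, 4, 4]

Answer: 8 -10 2 6 4 4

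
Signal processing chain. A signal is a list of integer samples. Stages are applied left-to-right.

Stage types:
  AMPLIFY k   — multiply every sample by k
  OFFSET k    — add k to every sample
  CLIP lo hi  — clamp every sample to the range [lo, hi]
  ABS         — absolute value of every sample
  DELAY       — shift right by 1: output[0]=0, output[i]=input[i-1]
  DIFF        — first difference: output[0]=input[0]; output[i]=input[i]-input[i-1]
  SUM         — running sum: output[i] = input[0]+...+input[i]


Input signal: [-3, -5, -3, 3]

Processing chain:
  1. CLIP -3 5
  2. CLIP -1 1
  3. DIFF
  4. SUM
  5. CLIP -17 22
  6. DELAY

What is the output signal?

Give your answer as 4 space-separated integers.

Answer: 0 -1 -1 -1

Derivation:
Input: [-3, -5, -3, 3]
Stage 1 (CLIP -3 5): clip(-3,-3,5)=-3, clip(-5,-3,5)=-3, clip(-3,-3,5)=-3, clip(3,-3,5)=3 -> [-3, -3, -3, 3]
Stage 2 (CLIP -1 1): clip(-3,-1,1)=-1, clip(-3,-1,1)=-1, clip(-3,-1,1)=-1, clip(3,-1,1)=1 -> [-1, -1, -1, 1]
Stage 3 (DIFF): s[0]=-1, -1--1=0, -1--1=0, 1--1=2 -> [-1, 0, 0, 2]
Stage 4 (SUM): sum[0..0]=-1, sum[0..1]=-1, sum[0..2]=-1, sum[0..3]=1 -> [-1, -1, -1, 1]
Stage 5 (CLIP -17 22): clip(-1,-17,22)=-1, clip(-1,-17,22)=-1, clip(-1,-17,22)=-1, clip(1,-17,22)=1 -> [-1, -1, -1, 1]
Stage 6 (DELAY): [0, -1, -1, -1] = [0, -1, -1, -1] -> [0, -1, -1, -1]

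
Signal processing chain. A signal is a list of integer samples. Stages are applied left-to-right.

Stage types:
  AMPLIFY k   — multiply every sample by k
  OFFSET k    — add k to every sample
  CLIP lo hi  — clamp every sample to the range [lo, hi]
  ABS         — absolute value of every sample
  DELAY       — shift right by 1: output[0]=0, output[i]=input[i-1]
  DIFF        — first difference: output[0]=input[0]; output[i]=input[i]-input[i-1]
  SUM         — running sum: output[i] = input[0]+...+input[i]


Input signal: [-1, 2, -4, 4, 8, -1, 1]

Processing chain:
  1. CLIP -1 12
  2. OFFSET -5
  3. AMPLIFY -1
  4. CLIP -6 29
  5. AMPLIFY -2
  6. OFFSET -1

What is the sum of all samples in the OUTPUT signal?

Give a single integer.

Input: [-1, 2, -4, 4, 8, -1, 1]
Stage 1 (CLIP -1 12): clip(-1,-1,12)=-1, clip(2,-1,12)=2, clip(-4,-1,12)=-1, clip(4,-1,12)=4, clip(8,-1,12)=8, clip(-1,-1,12)=-1, clip(1,-1,12)=1 -> [-1, 2, -1, 4, 8, -1, 1]
Stage 2 (OFFSET -5): -1+-5=-6, 2+-5=-3, -1+-5=-6, 4+-5=-1, 8+-5=3, -1+-5=-6, 1+-5=-4 -> [-6, -3, -6, -1, 3, -6, -4]
Stage 3 (AMPLIFY -1): -6*-1=6, -3*-1=3, -6*-1=6, -1*-1=1, 3*-1=-3, -6*-1=6, -4*-1=4 -> [6, 3, 6, 1, -3, 6, 4]
Stage 4 (CLIP -6 29): clip(6,-6,29)=6, clip(3,-6,29)=3, clip(6,-6,29)=6, clip(1,-6,29)=1, clip(-3,-6,29)=-3, clip(6,-6,29)=6, clip(4,-6,29)=4 -> [6, 3, 6, 1, -3, 6, 4]
Stage 5 (AMPLIFY -2): 6*-2=-12, 3*-2=-6, 6*-2=-12, 1*-2=-2, -3*-2=6, 6*-2=-12, 4*-2=-8 -> [-12, -6, -12, -2, 6, -12, -8]
Stage 6 (OFFSET -1): -12+-1=-13, -6+-1=-7, -12+-1=-13, -2+-1=-3, 6+-1=5, -12+-1=-13, -8+-1=-9 -> [-13, -7, -13, -3, 5, -13, -9]
Output sum: -53

Answer: -53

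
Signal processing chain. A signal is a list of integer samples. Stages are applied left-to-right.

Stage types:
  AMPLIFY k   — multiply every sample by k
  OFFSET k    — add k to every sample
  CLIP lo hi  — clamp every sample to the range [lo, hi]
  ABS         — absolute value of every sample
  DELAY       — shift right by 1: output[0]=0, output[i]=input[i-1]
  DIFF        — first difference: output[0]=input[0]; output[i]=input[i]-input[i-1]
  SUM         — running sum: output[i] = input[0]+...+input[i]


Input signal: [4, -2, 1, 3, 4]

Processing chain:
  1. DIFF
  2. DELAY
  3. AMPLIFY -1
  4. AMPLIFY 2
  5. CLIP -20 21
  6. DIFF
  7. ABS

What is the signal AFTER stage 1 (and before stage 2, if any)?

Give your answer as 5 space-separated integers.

Input: [4, -2, 1, 3, 4]
Stage 1 (DIFF): s[0]=4, -2-4=-6, 1--2=3, 3-1=2, 4-3=1 -> [4, -6, 3, 2, 1]

Answer: 4 -6 3 2 1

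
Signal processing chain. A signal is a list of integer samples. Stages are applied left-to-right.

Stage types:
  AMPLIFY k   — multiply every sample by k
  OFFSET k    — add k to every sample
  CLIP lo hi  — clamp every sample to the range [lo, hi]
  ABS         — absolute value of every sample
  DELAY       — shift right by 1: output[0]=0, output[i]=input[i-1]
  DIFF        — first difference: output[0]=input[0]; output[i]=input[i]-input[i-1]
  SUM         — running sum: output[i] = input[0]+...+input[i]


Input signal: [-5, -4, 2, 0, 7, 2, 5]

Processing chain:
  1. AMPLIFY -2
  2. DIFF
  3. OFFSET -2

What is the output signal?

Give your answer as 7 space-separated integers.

Answer: 8 -4 -14 2 -16 8 -8

Derivation:
Input: [-5, -4, 2, 0, 7, 2, 5]
Stage 1 (AMPLIFY -2): -5*-2=10, -4*-2=8, 2*-2=-4, 0*-2=0, 7*-2=-14, 2*-2=-4, 5*-2=-10 -> [10, 8, -4, 0, -14, -4, -10]
Stage 2 (DIFF): s[0]=10, 8-10=-2, -4-8=-12, 0--4=4, -14-0=-14, -4--14=10, -10--4=-6 -> [10, -2, -12, 4, -14, 10, -6]
Stage 3 (OFFSET -2): 10+-2=8, -2+-2=-4, -12+-2=-14, 4+-2=2, -14+-2=-16, 10+-2=8, -6+-2=-8 -> [8, -4, -14, 2, -16, 8, -8]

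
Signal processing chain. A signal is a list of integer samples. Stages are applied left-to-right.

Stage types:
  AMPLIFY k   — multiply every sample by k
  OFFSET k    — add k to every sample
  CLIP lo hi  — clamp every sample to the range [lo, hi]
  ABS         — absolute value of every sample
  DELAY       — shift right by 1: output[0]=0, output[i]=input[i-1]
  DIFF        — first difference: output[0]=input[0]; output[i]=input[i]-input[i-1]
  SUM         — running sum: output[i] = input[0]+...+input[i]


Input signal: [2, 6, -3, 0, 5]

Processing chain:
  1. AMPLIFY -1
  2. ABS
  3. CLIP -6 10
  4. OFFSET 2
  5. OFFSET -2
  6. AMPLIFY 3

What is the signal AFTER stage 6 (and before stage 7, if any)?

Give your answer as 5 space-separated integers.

Answer: 6 18 9 0 15

Derivation:
Input: [2, 6, -3, 0, 5]
Stage 1 (AMPLIFY -1): 2*-1=-2, 6*-1=-6, -3*-1=3, 0*-1=0, 5*-1=-5 -> [-2, -6, 3, 0, -5]
Stage 2 (ABS): |-2|=2, |-6|=6, |3|=3, |0|=0, |-5|=5 -> [2, 6, 3, 0, 5]
Stage 3 (CLIP -6 10): clip(2,-6,10)=2, clip(6,-6,10)=6, clip(3,-6,10)=3, clip(0,-6,10)=0, clip(5,-6,10)=5 -> [2, 6, 3, 0, 5]
Stage 4 (OFFSET 2): 2+2=4, 6+2=8, 3+2=5, 0+2=2, 5+2=7 -> [4, 8, 5, 2, 7]
Stage 5 (OFFSET -2): 4+-2=2, 8+-2=6, 5+-2=3, 2+-2=0, 7+-2=5 -> [2, 6, 3, 0, 5]
Stage 6 (AMPLIFY 3): 2*3=6, 6*3=18, 3*3=9, 0*3=0, 5*3=15 -> [6, 18, 9, 0, 15]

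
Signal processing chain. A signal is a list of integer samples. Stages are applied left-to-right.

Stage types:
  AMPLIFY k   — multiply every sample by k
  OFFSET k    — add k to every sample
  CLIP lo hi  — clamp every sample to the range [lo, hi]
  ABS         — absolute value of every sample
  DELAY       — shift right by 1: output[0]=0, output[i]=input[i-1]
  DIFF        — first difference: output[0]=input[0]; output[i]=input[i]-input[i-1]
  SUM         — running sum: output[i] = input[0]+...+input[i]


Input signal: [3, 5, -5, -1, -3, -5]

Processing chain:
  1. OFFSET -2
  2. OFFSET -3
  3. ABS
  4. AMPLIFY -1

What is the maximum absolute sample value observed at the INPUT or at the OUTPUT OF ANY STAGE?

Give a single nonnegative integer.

Answer: 10

Derivation:
Input: [3, 5, -5, -1, -3, -5] (max |s|=5)
Stage 1 (OFFSET -2): 3+-2=1, 5+-2=3, -5+-2=-7, -1+-2=-3, -3+-2=-5, -5+-2=-7 -> [1, 3, -7, -3, -5, -7] (max |s|=7)
Stage 2 (OFFSET -3): 1+-3=-2, 3+-3=0, -7+-3=-10, -3+-3=-6, -5+-3=-8, -7+-3=-10 -> [-2, 0, -10, -6, -8, -10] (max |s|=10)
Stage 3 (ABS): |-2|=2, |0|=0, |-10|=10, |-6|=6, |-8|=8, |-10|=10 -> [2, 0, 10, 6, 8, 10] (max |s|=10)
Stage 4 (AMPLIFY -1): 2*-1=-2, 0*-1=0, 10*-1=-10, 6*-1=-6, 8*-1=-8, 10*-1=-10 -> [-2, 0, -10, -6, -8, -10] (max |s|=10)
Overall max amplitude: 10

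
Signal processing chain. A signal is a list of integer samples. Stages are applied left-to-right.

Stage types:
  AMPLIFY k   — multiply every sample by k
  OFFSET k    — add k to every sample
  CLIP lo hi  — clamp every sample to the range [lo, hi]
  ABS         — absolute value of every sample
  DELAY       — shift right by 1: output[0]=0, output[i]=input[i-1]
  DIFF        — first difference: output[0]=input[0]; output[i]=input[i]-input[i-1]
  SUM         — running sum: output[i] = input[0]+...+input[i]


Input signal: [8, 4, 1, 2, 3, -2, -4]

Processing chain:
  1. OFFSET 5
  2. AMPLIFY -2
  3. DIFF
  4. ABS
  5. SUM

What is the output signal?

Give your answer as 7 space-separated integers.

Answer: 26 34 40 42 44 54 58

Derivation:
Input: [8, 4, 1, 2, 3, -2, -4]
Stage 1 (OFFSET 5): 8+5=13, 4+5=9, 1+5=6, 2+5=7, 3+5=8, -2+5=3, -4+5=1 -> [13, 9, 6, 7, 8, 3, 1]
Stage 2 (AMPLIFY -2): 13*-2=-26, 9*-2=-18, 6*-2=-12, 7*-2=-14, 8*-2=-16, 3*-2=-6, 1*-2=-2 -> [-26, -18, -12, -14, -16, -6, -2]
Stage 3 (DIFF): s[0]=-26, -18--26=8, -12--18=6, -14--12=-2, -16--14=-2, -6--16=10, -2--6=4 -> [-26, 8, 6, -2, -2, 10, 4]
Stage 4 (ABS): |-26|=26, |8|=8, |6|=6, |-2|=2, |-2|=2, |10|=10, |4|=4 -> [26, 8, 6, 2, 2, 10, 4]
Stage 5 (SUM): sum[0..0]=26, sum[0..1]=34, sum[0..2]=40, sum[0..3]=42, sum[0..4]=44, sum[0..5]=54, sum[0..6]=58 -> [26, 34, 40, 42, 44, 54, 58]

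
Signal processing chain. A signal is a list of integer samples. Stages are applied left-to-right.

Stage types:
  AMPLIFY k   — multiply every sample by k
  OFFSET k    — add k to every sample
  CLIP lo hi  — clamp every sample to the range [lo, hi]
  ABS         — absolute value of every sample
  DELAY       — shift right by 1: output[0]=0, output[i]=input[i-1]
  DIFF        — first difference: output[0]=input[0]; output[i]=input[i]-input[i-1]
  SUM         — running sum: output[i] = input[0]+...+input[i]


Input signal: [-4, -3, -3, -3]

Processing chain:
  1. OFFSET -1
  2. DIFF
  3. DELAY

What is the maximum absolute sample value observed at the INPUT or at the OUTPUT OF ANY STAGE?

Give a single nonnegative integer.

Answer: 5

Derivation:
Input: [-4, -3, -3, -3] (max |s|=4)
Stage 1 (OFFSET -1): -4+-1=-5, -3+-1=-4, -3+-1=-4, -3+-1=-4 -> [-5, -4, -4, -4] (max |s|=5)
Stage 2 (DIFF): s[0]=-5, -4--5=1, -4--4=0, -4--4=0 -> [-5, 1, 0, 0] (max |s|=5)
Stage 3 (DELAY): [0, -5, 1, 0] = [0, -5, 1, 0] -> [0, -5, 1, 0] (max |s|=5)
Overall max amplitude: 5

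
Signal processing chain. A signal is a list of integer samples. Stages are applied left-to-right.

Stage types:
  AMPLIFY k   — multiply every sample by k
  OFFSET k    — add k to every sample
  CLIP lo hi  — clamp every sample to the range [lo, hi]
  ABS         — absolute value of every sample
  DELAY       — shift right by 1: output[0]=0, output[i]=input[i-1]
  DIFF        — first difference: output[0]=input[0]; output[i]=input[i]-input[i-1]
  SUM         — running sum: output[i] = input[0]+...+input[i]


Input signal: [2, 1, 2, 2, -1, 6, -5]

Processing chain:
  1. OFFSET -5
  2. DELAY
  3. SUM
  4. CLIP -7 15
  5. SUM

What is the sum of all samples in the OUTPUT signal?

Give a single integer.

Input: [2, 1, 2, 2, -1, 6, -5]
Stage 1 (OFFSET -5): 2+-5=-3, 1+-5=-4, 2+-5=-3, 2+-5=-3, -1+-5=-6, 6+-5=1, -5+-5=-10 -> [-3, -4, -3, -3, -6, 1, -10]
Stage 2 (DELAY): [0, -3, -4, -3, -3, -6, 1] = [0, -3, -4, -3, -3, -6, 1] -> [0, -3, -4, -3, -3, -6, 1]
Stage 3 (SUM): sum[0..0]=0, sum[0..1]=-3, sum[0..2]=-7, sum[0..3]=-10, sum[0..4]=-13, sum[0..5]=-19, sum[0..6]=-18 -> [0, -3, -7, -10, -13, -19, -18]
Stage 4 (CLIP -7 15): clip(0,-7,15)=0, clip(-3,-7,15)=-3, clip(-7,-7,15)=-7, clip(-10,-7,15)=-7, clip(-13,-7,15)=-7, clip(-19,-7,15)=-7, clip(-18,-7,15)=-7 -> [0, -3, -7, -7, -7, -7, -7]
Stage 5 (SUM): sum[0..0]=0, sum[0..1]=-3, sum[0..2]=-10, sum[0..3]=-17, sum[0..4]=-24, sum[0..5]=-31, sum[0..6]=-38 -> [0, -3, -10, -17, -24, -31, -38]
Output sum: -123

Answer: -123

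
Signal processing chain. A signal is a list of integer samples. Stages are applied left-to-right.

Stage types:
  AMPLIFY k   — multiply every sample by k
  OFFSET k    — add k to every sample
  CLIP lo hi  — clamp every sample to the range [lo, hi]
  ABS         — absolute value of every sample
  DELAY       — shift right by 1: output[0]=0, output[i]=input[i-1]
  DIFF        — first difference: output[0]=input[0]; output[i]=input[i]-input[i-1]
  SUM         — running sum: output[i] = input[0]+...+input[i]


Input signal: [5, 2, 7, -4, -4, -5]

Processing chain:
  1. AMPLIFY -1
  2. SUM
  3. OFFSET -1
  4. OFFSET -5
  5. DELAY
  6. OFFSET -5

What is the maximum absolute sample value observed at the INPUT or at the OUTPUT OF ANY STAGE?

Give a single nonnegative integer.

Answer: 25

Derivation:
Input: [5, 2, 7, -4, -4, -5] (max |s|=7)
Stage 1 (AMPLIFY -1): 5*-1=-5, 2*-1=-2, 7*-1=-7, -4*-1=4, -4*-1=4, -5*-1=5 -> [-5, -2, -7, 4, 4, 5] (max |s|=7)
Stage 2 (SUM): sum[0..0]=-5, sum[0..1]=-7, sum[0..2]=-14, sum[0..3]=-10, sum[0..4]=-6, sum[0..5]=-1 -> [-5, -7, -14, -10, -6, -1] (max |s|=14)
Stage 3 (OFFSET -1): -5+-1=-6, -7+-1=-8, -14+-1=-15, -10+-1=-11, -6+-1=-7, -1+-1=-2 -> [-6, -8, -15, -11, -7, -2] (max |s|=15)
Stage 4 (OFFSET -5): -6+-5=-11, -8+-5=-13, -15+-5=-20, -11+-5=-16, -7+-5=-12, -2+-5=-7 -> [-11, -13, -20, -16, -12, -7] (max |s|=20)
Stage 5 (DELAY): [0, -11, -13, -20, -16, -12] = [0, -11, -13, -20, -16, -12] -> [0, -11, -13, -20, -16, -12] (max |s|=20)
Stage 6 (OFFSET -5): 0+-5=-5, -11+-5=-16, -13+-5=-18, -20+-5=-25, -16+-5=-21, -12+-5=-17 -> [-5, -16, -18, -25, -21, -17] (max |s|=25)
Overall max amplitude: 25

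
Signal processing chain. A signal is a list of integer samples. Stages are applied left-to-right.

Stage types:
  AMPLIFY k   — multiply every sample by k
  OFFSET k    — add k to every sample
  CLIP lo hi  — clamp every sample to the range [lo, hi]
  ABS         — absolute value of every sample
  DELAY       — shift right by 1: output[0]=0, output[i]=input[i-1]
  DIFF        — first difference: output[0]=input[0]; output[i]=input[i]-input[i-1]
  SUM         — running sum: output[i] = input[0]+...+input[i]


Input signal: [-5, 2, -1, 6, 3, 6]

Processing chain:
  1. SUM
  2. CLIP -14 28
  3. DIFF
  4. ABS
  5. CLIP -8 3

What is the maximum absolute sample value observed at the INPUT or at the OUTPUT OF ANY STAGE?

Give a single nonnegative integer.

Answer: 11

Derivation:
Input: [-5, 2, -1, 6, 3, 6] (max |s|=6)
Stage 1 (SUM): sum[0..0]=-5, sum[0..1]=-3, sum[0..2]=-4, sum[0..3]=2, sum[0..4]=5, sum[0..5]=11 -> [-5, -3, -4, 2, 5, 11] (max |s|=11)
Stage 2 (CLIP -14 28): clip(-5,-14,28)=-5, clip(-3,-14,28)=-3, clip(-4,-14,28)=-4, clip(2,-14,28)=2, clip(5,-14,28)=5, clip(11,-14,28)=11 -> [-5, -3, -4, 2, 5, 11] (max |s|=11)
Stage 3 (DIFF): s[0]=-5, -3--5=2, -4--3=-1, 2--4=6, 5-2=3, 11-5=6 -> [-5, 2, -1, 6, 3, 6] (max |s|=6)
Stage 4 (ABS): |-5|=5, |2|=2, |-1|=1, |6|=6, |3|=3, |6|=6 -> [5, 2, 1, 6, 3, 6] (max |s|=6)
Stage 5 (CLIP -8 3): clip(5,-8,3)=3, clip(2,-8,3)=2, clip(1,-8,3)=1, clip(6,-8,3)=3, clip(3,-8,3)=3, clip(6,-8,3)=3 -> [3, 2, 1, 3, 3, 3] (max |s|=3)
Overall max amplitude: 11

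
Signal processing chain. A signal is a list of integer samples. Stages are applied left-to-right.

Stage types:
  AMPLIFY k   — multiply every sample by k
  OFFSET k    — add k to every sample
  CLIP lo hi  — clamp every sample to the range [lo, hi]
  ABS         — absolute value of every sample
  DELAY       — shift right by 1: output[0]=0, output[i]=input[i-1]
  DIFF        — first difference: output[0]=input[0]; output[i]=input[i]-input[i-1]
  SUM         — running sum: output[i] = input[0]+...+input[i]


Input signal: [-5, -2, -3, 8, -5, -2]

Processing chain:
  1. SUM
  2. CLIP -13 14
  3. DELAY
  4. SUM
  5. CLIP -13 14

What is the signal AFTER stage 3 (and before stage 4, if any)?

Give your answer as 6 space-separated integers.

Input: [-5, -2, -3, 8, -5, -2]
Stage 1 (SUM): sum[0..0]=-5, sum[0..1]=-7, sum[0..2]=-10, sum[0..3]=-2, sum[0..4]=-7, sum[0..5]=-9 -> [-5, -7, -10, -2, -7, -9]
Stage 2 (CLIP -13 14): clip(-5,-13,14)=-5, clip(-7,-13,14)=-7, clip(-10,-13,14)=-10, clip(-2,-13,14)=-2, clip(-7,-13,14)=-7, clip(-9,-13,14)=-9 -> [-5, -7, -10, -2, -7, -9]
Stage 3 (DELAY): [0, -5, -7, -10, -2, -7] = [0, -5, -7, -10, -2, -7] -> [0, -5, -7, -10, -2, -7]

Answer: 0 -5 -7 -10 -2 -7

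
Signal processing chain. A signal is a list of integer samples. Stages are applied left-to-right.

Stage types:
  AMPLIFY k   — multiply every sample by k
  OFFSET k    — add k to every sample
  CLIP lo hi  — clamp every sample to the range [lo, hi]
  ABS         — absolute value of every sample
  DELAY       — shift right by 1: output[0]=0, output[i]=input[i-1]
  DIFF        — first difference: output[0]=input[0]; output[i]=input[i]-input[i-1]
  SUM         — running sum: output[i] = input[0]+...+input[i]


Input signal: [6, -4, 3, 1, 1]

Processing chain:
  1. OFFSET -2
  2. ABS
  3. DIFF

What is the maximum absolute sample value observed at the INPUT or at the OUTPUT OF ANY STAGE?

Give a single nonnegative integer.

Input: [6, -4, 3, 1, 1] (max |s|=6)
Stage 1 (OFFSET -2): 6+-2=4, -4+-2=-6, 3+-2=1, 1+-2=-1, 1+-2=-1 -> [4, -6, 1, -1, -1] (max |s|=6)
Stage 2 (ABS): |4|=4, |-6|=6, |1|=1, |-1|=1, |-1|=1 -> [4, 6, 1, 1, 1] (max |s|=6)
Stage 3 (DIFF): s[0]=4, 6-4=2, 1-6=-5, 1-1=0, 1-1=0 -> [4, 2, -5, 0, 0] (max |s|=5)
Overall max amplitude: 6

Answer: 6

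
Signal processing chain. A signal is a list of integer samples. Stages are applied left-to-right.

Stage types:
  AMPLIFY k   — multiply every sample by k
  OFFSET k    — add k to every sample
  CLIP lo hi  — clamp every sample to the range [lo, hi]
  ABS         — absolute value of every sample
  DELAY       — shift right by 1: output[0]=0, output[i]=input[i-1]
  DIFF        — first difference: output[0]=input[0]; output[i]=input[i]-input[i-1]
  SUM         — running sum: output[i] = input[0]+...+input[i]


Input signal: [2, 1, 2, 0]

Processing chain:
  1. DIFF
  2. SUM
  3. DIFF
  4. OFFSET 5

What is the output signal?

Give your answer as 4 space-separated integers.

Input: [2, 1, 2, 0]
Stage 1 (DIFF): s[0]=2, 1-2=-1, 2-1=1, 0-2=-2 -> [2, -1, 1, -2]
Stage 2 (SUM): sum[0..0]=2, sum[0..1]=1, sum[0..2]=2, sum[0..3]=0 -> [2, 1, 2, 0]
Stage 3 (DIFF): s[0]=2, 1-2=-1, 2-1=1, 0-2=-2 -> [2, -1, 1, -2]
Stage 4 (OFFSET 5): 2+5=7, -1+5=4, 1+5=6, -2+5=3 -> [7, 4, 6, 3]

Answer: 7 4 6 3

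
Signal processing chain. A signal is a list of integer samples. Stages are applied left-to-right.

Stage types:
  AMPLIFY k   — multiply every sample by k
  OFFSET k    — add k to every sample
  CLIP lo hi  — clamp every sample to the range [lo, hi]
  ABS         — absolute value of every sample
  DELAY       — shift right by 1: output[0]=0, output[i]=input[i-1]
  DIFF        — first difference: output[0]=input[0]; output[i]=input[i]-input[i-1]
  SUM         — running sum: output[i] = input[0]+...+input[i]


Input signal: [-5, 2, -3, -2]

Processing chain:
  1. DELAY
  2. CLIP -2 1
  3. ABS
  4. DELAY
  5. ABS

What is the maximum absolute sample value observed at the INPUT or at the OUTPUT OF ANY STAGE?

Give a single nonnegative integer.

Input: [-5, 2, -3, -2] (max |s|=5)
Stage 1 (DELAY): [0, -5, 2, -3] = [0, -5, 2, -3] -> [0, -5, 2, -3] (max |s|=5)
Stage 2 (CLIP -2 1): clip(0,-2,1)=0, clip(-5,-2,1)=-2, clip(2,-2,1)=1, clip(-3,-2,1)=-2 -> [0, -2, 1, -2] (max |s|=2)
Stage 3 (ABS): |0|=0, |-2|=2, |1|=1, |-2|=2 -> [0, 2, 1, 2] (max |s|=2)
Stage 4 (DELAY): [0, 0, 2, 1] = [0, 0, 2, 1] -> [0, 0, 2, 1] (max |s|=2)
Stage 5 (ABS): |0|=0, |0|=0, |2|=2, |1|=1 -> [0, 0, 2, 1] (max |s|=2)
Overall max amplitude: 5

Answer: 5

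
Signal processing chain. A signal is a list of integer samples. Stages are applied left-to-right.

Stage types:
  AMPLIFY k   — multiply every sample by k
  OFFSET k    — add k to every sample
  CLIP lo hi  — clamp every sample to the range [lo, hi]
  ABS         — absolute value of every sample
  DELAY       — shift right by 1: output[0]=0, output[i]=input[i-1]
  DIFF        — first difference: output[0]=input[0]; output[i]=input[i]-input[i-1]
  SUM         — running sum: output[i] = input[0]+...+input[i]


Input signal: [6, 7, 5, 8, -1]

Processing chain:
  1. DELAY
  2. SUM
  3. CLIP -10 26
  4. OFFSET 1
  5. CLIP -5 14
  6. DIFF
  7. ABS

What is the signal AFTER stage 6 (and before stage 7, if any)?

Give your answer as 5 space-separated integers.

Input: [6, 7, 5, 8, -1]
Stage 1 (DELAY): [0, 6, 7, 5, 8] = [0, 6, 7, 5, 8] -> [0, 6, 7, 5, 8]
Stage 2 (SUM): sum[0..0]=0, sum[0..1]=6, sum[0..2]=13, sum[0..3]=18, sum[0..4]=26 -> [0, 6, 13, 18, 26]
Stage 3 (CLIP -10 26): clip(0,-10,26)=0, clip(6,-10,26)=6, clip(13,-10,26)=13, clip(18,-10,26)=18, clip(26,-10,26)=26 -> [0, 6, 13, 18, 26]
Stage 4 (OFFSET 1): 0+1=1, 6+1=7, 13+1=14, 18+1=19, 26+1=27 -> [1, 7, 14, 19, 27]
Stage 5 (CLIP -5 14): clip(1,-5,14)=1, clip(7,-5,14)=7, clip(14,-5,14)=14, clip(19,-5,14)=14, clip(27,-5,14)=14 -> [1, 7, 14, 14, 14]
Stage 6 (DIFF): s[0]=1, 7-1=6, 14-7=7, 14-14=0, 14-14=0 -> [1, 6, 7, 0, 0]

Answer: 1 6 7 0 0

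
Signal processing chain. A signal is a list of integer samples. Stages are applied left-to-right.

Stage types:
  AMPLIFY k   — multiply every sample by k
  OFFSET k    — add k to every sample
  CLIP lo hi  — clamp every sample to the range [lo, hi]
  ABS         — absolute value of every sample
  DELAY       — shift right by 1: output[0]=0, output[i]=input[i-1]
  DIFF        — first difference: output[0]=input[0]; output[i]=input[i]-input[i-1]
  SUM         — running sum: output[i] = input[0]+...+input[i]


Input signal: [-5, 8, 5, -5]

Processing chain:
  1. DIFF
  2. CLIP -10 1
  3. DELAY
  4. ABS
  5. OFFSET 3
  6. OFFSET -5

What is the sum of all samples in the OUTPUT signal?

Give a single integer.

Answer: 1

Derivation:
Input: [-5, 8, 5, -5]
Stage 1 (DIFF): s[0]=-5, 8--5=13, 5-8=-3, -5-5=-10 -> [-5, 13, -3, -10]
Stage 2 (CLIP -10 1): clip(-5,-10,1)=-5, clip(13,-10,1)=1, clip(-3,-10,1)=-3, clip(-10,-10,1)=-10 -> [-5, 1, -3, -10]
Stage 3 (DELAY): [0, -5, 1, -3] = [0, -5, 1, -3] -> [0, -5, 1, -3]
Stage 4 (ABS): |0|=0, |-5|=5, |1|=1, |-3|=3 -> [0, 5, 1, 3]
Stage 5 (OFFSET 3): 0+3=3, 5+3=8, 1+3=4, 3+3=6 -> [3, 8, 4, 6]
Stage 6 (OFFSET -5): 3+-5=-2, 8+-5=3, 4+-5=-1, 6+-5=1 -> [-2, 3, -1, 1]
Output sum: 1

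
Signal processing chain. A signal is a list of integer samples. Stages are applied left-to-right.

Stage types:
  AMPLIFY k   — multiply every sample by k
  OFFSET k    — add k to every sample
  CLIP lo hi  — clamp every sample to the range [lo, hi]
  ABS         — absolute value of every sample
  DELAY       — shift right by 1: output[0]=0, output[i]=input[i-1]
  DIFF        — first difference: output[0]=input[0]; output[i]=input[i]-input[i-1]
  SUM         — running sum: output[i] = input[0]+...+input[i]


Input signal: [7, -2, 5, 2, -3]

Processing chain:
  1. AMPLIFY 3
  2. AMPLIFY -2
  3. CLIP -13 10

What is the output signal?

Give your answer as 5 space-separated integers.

Answer: -13 10 -13 -12 10

Derivation:
Input: [7, -2, 5, 2, -3]
Stage 1 (AMPLIFY 3): 7*3=21, -2*3=-6, 5*3=15, 2*3=6, -3*3=-9 -> [21, -6, 15, 6, -9]
Stage 2 (AMPLIFY -2): 21*-2=-42, -6*-2=12, 15*-2=-30, 6*-2=-12, -9*-2=18 -> [-42, 12, -30, -12, 18]
Stage 3 (CLIP -13 10): clip(-42,-13,10)=-13, clip(12,-13,10)=10, clip(-30,-13,10)=-13, clip(-12,-13,10)=-12, clip(18,-13,10)=10 -> [-13, 10, -13, -12, 10]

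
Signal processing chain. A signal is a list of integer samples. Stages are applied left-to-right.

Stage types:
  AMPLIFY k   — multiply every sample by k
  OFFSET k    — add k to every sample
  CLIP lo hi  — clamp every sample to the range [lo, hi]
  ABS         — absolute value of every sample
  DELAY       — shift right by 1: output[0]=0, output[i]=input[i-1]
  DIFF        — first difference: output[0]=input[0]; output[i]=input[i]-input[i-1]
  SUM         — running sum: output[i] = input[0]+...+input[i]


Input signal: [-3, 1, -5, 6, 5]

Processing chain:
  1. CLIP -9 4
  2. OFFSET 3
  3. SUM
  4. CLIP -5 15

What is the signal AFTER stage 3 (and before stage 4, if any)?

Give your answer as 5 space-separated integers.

Answer: 0 4 2 9 16

Derivation:
Input: [-3, 1, -5, 6, 5]
Stage 1 (CLIP -9 4): clip(-3,-9,4)=-3, clip(1,-9,4)=1, clip(-5,-9,4)=-5, clip(6,-9,4)=4, clip(5,-9,4)=4 -> [-3, 1, -5, 4, 4]
Stage 2 (OFFSET 3): -3+3=0, 1+3=4, -5+3=-2, 4+3=7, 4+3=7 -> [0, 4, -2, 7, 7]
Stage 3 (SUM): sum[0..0]=0, sum[0..1]=4, sum[0..2]=2, sum[0..3]=9, sum[0..4]=16 -> [0, 4, 2, 9, 16]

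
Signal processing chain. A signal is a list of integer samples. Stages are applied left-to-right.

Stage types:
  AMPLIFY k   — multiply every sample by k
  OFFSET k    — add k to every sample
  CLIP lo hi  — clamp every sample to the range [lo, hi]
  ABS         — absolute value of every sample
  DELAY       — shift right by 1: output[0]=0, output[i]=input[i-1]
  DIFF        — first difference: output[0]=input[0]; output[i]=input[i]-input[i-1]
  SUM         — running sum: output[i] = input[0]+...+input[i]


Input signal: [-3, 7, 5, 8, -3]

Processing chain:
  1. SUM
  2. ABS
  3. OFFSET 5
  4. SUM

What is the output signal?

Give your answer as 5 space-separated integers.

Answer: 8 17 31 53 72

Derivation:
Input: [-3, 7, 5, 8, -3]
Stage 1 (SUM): sum[0..0]=-3, sum[0..1]=4, sum[0..2]=9, sum[0..3]=17, sum[0..4]=14 -> [-3, 4, 9, 17, 14]
Stage 2 (ABS): |-3|=3, |4|=4, |9|=9, |17|=17, |14|=14 -> [3, 4, 9, 17, 14]
Stage 3 (OFFSET 5): 3+5=8, 4+5=9, 9+5=14, 17+5=22, 14+5=19 -> [8, 9, 14, 22, 19]
Stage 4 (SUM): sum[0..0]=8, sum[0..1]=17, sum[0..2]=31, sum[0..3]=53, sum[0..4]=72 -> [8, 17, 31, 53, 72]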